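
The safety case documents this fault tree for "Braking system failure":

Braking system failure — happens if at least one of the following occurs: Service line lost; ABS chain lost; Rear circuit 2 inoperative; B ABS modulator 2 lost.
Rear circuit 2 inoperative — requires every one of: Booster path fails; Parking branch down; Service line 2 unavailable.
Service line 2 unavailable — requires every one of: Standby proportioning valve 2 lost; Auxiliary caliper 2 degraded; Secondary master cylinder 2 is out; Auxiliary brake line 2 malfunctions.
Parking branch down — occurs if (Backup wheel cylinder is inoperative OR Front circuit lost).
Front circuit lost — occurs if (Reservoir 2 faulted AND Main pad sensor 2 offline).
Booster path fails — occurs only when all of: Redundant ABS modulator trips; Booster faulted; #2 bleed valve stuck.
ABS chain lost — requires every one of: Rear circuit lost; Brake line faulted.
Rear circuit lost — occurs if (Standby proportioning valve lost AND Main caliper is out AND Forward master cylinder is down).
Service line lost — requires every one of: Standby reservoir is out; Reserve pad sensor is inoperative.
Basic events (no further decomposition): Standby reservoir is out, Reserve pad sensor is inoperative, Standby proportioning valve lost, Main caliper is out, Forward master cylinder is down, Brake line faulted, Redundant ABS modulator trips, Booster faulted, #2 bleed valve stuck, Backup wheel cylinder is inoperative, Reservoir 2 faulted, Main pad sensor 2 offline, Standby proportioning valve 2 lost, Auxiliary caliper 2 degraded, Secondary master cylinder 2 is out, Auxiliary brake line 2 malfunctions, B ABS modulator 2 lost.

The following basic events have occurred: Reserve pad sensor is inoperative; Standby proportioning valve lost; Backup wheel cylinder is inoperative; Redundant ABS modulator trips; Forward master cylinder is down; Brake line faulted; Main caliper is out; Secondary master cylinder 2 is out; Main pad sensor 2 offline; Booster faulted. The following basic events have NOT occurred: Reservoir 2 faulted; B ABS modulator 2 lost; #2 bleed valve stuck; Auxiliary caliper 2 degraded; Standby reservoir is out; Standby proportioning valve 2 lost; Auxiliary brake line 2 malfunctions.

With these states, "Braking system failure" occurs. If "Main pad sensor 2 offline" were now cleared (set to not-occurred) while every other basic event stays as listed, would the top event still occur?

Yes

Counterfactual: set "Main pad sensor 2 offline" to not occurred.
Service line lost [AND]: Standby reservoir is out=not, Reserve pad sensor is inoperative=occurs → not all inputs occur → does not occur.
Rear circuit lost [AND]: Standby proportioning valve lost=occurs, Main caliper is out=occurs, Forward master cylinder is down=occurs → all inputs occur → occurs.
ABS chain lost [AND]: Rear circuit lost=occurs, Brake line faulted=occurs → all inputs occur → occurs.
Booster path fails [AND]: Redundant ABS modulator trips=occurs, Booster faulted=occurs, #2 bleed valve stuck=not → not all inputs occur → does not occur.
Front circuit lost [AND]: Reservoir 2 faulted=not, Main pad sensor 2 offline=not → not all inputs occur → does not occur.
Parking branch down [OR]: Backup wheel cylinder is inoperative=occurs, Front circuit lost=not → at least one input occurs → occurs.
Service line 2 unavailable [AND]: Standby proportioning valve 2 lost=not, Auxiliary caliper 2 degraded=not, Secondary master cylinder 2 is out=occurs, Auxiliary brake line 2 malfunctions=not → not all inputs occur → does not occur.
Rear circuit 2 inoperative [AND]: Booster path fails=not, Parking branch down=occurs, Service line 2 unavailable=not → not all inputs occur → does not occur.
Braking system failure [OR]: Service line lost=not, ABS chain lost=occurs, Rear circuit 2 inoperative=not, B ABS modulator 2 lost=not → at least one input occurs → occurs.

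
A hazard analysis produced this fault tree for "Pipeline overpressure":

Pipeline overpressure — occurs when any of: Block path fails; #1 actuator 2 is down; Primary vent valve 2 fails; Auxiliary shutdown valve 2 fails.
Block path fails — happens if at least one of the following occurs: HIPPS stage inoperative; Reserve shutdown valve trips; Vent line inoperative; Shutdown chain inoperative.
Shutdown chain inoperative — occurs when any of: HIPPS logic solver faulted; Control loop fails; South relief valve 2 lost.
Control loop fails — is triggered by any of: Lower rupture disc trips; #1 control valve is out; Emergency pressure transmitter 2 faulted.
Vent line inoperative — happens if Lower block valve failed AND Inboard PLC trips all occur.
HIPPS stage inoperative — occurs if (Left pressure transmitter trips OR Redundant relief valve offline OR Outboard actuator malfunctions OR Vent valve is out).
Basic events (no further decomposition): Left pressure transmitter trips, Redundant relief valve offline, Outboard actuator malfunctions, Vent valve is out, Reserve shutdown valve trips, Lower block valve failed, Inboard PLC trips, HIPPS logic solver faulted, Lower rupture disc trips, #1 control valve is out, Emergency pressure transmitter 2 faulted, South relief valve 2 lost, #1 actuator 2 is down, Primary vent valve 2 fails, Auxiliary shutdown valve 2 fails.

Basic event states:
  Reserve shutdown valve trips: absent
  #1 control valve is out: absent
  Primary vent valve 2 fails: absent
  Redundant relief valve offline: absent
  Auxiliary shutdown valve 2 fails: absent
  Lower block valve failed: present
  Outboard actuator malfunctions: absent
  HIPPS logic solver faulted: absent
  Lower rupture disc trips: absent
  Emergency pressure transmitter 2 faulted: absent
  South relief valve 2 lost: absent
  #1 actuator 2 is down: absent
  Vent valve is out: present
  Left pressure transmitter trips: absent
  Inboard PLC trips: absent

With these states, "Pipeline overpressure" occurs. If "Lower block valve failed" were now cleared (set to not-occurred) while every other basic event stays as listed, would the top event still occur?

Yes

Counterfactual: set "Lower block valve failed" to not occurred.
HIPPS stage inoperative [OR]: Left pressure transmitter trips=not, Redundant relief valve offline=not, Outboard actuator malfunctions=not, Vent valve is out=occurs → at least one input occurs → occurs.
Vent line inoperative [AND]: Lower block valve failed=not, Inboard PLC trips=not → not all inputs occur → does not occur.
Control loop fails [OR]: Lower rupture disc trips=not, #1 control valve is out=not, Emergency pressure transmitter 2 faulted=not → no input occurs → does not occur.
Shutdown chain inoperative [OR]: HIPPS logic solver faulted=not, Control loop fails=not, South relief valve 2 lost=not → no input occurs → does not occur.
Block path fails [OR]: HIPPS stage inoperative=occurs, Reserve shutdown valve trips=not, Vent line inoperative=not, Shutdown chain inoperative=not → at least one input occurs → occurs.
Pipeline overpressure [OR]: Block path fails=occurs, #1 actuator 2 is down=not, Primary vent valve 2 fails=not, Auxiliary shutdown valve 2 fails=not → at least one input occurs → occurs.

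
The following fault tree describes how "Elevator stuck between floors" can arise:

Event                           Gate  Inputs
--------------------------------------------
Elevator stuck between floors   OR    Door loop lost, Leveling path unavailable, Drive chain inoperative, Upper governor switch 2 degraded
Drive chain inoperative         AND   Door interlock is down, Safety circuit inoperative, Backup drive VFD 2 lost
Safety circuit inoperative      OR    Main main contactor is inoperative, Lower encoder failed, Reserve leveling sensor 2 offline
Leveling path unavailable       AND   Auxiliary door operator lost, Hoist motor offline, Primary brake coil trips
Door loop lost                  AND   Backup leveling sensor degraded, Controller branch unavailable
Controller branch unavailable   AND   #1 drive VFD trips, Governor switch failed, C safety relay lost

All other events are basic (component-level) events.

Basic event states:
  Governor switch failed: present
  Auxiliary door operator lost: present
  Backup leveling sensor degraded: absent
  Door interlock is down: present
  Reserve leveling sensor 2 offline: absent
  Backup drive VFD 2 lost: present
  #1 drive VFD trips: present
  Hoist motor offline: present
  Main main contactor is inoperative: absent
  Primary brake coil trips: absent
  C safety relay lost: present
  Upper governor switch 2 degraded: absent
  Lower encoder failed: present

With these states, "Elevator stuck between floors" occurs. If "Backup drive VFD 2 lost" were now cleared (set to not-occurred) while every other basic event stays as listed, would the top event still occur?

No

Counterfactual: set "Backup drive VFD 2 lost" to not occurred.
Controller branch unavailable [AND]: #1 drive VFD trips=occurs, Governor switch failed=occurs, C safety relay lost=occurs → all inputs occur → occurs.
Door loop lost [AND]: Backup leveling sensor degraded=not, Controller branch unavailable=occurs → not all inputs occur → does not occur.
Leveling path unavailable [AND]: Auxiliary door operator lost=occurs, Hoist motor offline=occurs, Primary brake coil trips=not → not all inputs occur → does not occur.
Safety circuit inoperative [OR]: Main main contactor is inoperative=not, Lower encoder failed=occurs, Reserve leveling sensor 2 offline=not → at least one input occurs → occurs.
Drive chain inoperative [AND]: Door interlock is down=occurs, Safety circuit inoperative=occurs, Backup drive VFD 2 lost=not → not all inputs occur → does not occur.
Elevator stuck between floors [OR]: Door loop lost=not, Leveling path unavailable=not, Drive chain inoperative=not, Upper governor switch 2 degraded=not → no input occurs → does not occur.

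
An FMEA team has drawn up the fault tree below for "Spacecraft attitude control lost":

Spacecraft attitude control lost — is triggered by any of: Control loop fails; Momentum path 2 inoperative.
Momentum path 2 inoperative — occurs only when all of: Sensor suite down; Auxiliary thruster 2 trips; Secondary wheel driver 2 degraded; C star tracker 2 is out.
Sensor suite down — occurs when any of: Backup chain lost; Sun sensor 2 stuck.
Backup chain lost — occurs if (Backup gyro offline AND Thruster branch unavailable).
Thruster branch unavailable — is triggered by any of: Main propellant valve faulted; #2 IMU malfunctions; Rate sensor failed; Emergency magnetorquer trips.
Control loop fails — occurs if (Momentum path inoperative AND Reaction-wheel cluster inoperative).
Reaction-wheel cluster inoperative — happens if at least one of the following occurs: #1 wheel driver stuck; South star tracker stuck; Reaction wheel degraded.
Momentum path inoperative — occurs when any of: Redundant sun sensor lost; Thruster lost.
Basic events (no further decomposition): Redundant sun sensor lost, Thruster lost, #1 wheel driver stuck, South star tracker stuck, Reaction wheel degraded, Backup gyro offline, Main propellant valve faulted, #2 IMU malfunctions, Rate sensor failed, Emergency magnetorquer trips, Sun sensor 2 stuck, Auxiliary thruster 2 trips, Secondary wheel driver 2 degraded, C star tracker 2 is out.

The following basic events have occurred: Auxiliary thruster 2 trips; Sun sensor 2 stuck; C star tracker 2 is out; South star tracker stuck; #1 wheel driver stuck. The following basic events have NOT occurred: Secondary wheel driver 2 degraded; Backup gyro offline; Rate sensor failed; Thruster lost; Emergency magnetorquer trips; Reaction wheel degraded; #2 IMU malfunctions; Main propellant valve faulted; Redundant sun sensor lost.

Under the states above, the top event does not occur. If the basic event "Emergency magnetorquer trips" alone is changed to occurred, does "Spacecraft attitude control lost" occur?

Counterfactual: set "Emergency magnetorquer trips" to occurred.
Momentum path inoperative [OR]: Redundant sun sensor lost=not, Thruster lost=not → no input occurs → does not occur.
Reaction-wheel cluster inoperative [OR]: #1 wheel driver stuck=occurs, South star tracker stuck=occurs, Reaction wheel degraded=not → at least one input occurs → occurs.
Control loop fails [AND]: Momentum path inoperative=not, Reaction-wheel cluster inoperative=occurs → not all inputs occur → does not occur.
Thruster branch unavailable [OR]: Main propellant valve faulted=not, #2 IMU malfunctions=not, Rate sensor failed=not, Emergency magnetorquer trips=occurs → at least one input occurs → occurs.
Backup chain lost [AND]: Backup gyro offline=not, Thruster branch unavailable=occurs → not all inputs occur → does not occur.
Sensor suite down [OR]: Backup chain lost=not, Sun sensor 2 stuck=occurs → at least one input occurs → occurs.
Momentum path 2 inoperative [AND]: Sensor suite down=occurs, Auxiliary thruster 2 trips=occurs, Secondary wheel driver 2 degraded=not, C star tracker 2 is out=occurs → not all inputs occur → does not occur.
Spacecraft attitude control lost [OR]: Control loop fails=not, Momentum path 2 inoperative=not → no input occurs → does not occur.

No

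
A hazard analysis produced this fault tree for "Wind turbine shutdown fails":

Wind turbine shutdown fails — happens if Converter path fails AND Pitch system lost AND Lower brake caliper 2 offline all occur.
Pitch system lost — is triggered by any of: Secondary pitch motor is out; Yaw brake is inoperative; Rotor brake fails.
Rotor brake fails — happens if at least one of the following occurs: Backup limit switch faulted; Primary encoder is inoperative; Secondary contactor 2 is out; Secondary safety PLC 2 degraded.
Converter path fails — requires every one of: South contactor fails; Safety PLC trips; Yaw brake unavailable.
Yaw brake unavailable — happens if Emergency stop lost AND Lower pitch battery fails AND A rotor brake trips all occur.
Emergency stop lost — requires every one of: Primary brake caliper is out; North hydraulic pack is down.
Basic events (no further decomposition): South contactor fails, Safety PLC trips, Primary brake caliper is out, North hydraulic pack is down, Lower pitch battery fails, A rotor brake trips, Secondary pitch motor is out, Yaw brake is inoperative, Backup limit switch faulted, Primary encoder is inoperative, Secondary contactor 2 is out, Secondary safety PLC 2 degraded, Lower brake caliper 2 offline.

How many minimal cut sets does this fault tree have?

Emergency stop lost [AND]: one cut set from each child combined → 1 × 1 = 1 cut set(s).
Yaw brake unavailable [AND]: one cut set from each child combined → 1 × 1 × 1 = 1 cut set(s).
Converter path fails [AND]: one cut set from each child combined → 1 × 1 × 1 = 1 cut set(s).
Rotor brake fails [OR]: union of children's cut sets → 4 cut set(s).
Pitch system lost [OR]: union of children's cut sets → 6 cut set(s).
Wind turbine shutdown fails [AND]: one cut set from each child combined → 1 × 6 × 1 = 6 cut set(s).
Minimal cut sets: {A rotor brake trips, Lower brake caliper 2 offline, Lower pitch battery fails, North hydraulic pack is down, Primary brake caliper is out, Safety PLC trips, Secondary pitch motor is out, South contactor fails}; {A rotor brake trips, Lower brake caliper 2 offline, Lower pitch battery fails, North hydraulic pack is down, Primary brake caliper is out, Safety PLC trips, South contactor fails, Yaw brake is inoperative}; {A rotor brake trips, Backup limit switch faulted, Lower brake caliper 2 offline, Lower pitch battery fails, North hydraulic pack is down, Primary brake caliper is out, Safety PLC trips, South contactor fails}; {A rotor brake trips, Lower brake caliper 2 offline, Lower pitch battery fails, North hydraulic pack is down, Primary brake caliper is out, Primary encoder is inoperative, Safety PLC trips, South contactor fails}; {A rotor brake trips, Lower brake caliper 2 offline, Lower pitch battery fails, North hydraulic pack is down, Primary brake caliper is out, Safety PLC trips, Secondary contactor 2 is out, South contactor fails}; {A rotor brake trips, Lower brake caliper 2 offline, Lower pitch battery fails, North hydraulic pack is down, Primary brake caliper is out, Safety PLC trips, Secondary safety PLC 2 degraded, South contactor fails}.

6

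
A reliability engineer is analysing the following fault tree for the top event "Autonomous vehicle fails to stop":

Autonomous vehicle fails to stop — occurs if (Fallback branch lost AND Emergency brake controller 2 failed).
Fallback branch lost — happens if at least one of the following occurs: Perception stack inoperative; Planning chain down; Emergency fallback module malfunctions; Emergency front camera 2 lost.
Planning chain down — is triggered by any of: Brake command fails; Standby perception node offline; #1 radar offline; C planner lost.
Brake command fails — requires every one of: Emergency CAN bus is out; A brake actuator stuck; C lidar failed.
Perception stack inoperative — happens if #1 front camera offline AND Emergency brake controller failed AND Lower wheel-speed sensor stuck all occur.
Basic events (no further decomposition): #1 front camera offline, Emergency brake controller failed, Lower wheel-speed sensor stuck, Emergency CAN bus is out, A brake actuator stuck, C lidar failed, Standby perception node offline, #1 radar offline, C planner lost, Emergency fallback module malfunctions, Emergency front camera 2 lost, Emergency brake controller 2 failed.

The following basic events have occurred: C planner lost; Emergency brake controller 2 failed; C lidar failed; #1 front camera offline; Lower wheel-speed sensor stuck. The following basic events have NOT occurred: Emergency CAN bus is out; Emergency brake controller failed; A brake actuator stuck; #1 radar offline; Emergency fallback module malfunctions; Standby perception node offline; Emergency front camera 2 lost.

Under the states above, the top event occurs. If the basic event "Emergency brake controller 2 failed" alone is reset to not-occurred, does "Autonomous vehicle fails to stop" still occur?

No

Counterfactual: set "Emergency brake controller 2 failed" to not occurred.
Perception stack inoperative [AND]: #1 front camera offline=occurs, Emergency brake controller failed=not, Lower wheel-speed sensor stuck=occurs → not all inputs occur → does not occur.
Brake command fails [AND]: Emergency CAN bus is out=not, A brake actuator stuck=not, C lidar failed=occurs → not all inputs occur → does not occur.
Planning chain down [OR]: Brake command fails=not, Standby perception node offline=not, #1 radar offline=not, C planner lost=occurs → at least one input occurs → occurs.
Fallback branch lost [OR]: Perception stack inoperative=not, Planning chain down=occurs, Emergency fallback module malfunctions=not, Emergency front camera 2 lost=not → at least one input occurs → occurs.
Autonomous vehicle fails to stop [AND]: Fallback branch lost=occurs, Emergency brake controller 2 failed=not → not all inputs occur → does not occur.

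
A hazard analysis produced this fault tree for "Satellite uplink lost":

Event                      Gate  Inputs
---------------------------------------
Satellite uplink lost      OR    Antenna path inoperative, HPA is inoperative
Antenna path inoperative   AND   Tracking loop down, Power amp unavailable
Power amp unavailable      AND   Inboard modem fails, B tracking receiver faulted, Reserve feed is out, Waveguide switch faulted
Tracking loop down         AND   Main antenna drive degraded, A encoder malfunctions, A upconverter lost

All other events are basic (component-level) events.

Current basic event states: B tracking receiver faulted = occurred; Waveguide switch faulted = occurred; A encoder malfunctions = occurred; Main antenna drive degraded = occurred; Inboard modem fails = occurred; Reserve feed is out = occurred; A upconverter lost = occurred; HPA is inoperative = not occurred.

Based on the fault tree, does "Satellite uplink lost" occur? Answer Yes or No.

Tracking loop down [AND]: Main antenna drive degraded=occurs, A encoder malfunctions=occurs, A upconverter lost=occurs → all inputs occur → occurs.
Power amp unavailable [AND]: Inboard modem fails=occurs, B tracking receiver faulted=occurs, Reserve feed is out=occurs, Waveguide switch faulted=occurs → all inputs occur → occurs.
Antenna path inoperative [AND]: Tracking loop down=occurs, Power amp unavailable=occurs → all inputs occur → occurs.
Satellite uplink lost [OR]: Antenna path inoperative=occurs, HPA is inoperative=not → at least one input occurs → occurs.

Yes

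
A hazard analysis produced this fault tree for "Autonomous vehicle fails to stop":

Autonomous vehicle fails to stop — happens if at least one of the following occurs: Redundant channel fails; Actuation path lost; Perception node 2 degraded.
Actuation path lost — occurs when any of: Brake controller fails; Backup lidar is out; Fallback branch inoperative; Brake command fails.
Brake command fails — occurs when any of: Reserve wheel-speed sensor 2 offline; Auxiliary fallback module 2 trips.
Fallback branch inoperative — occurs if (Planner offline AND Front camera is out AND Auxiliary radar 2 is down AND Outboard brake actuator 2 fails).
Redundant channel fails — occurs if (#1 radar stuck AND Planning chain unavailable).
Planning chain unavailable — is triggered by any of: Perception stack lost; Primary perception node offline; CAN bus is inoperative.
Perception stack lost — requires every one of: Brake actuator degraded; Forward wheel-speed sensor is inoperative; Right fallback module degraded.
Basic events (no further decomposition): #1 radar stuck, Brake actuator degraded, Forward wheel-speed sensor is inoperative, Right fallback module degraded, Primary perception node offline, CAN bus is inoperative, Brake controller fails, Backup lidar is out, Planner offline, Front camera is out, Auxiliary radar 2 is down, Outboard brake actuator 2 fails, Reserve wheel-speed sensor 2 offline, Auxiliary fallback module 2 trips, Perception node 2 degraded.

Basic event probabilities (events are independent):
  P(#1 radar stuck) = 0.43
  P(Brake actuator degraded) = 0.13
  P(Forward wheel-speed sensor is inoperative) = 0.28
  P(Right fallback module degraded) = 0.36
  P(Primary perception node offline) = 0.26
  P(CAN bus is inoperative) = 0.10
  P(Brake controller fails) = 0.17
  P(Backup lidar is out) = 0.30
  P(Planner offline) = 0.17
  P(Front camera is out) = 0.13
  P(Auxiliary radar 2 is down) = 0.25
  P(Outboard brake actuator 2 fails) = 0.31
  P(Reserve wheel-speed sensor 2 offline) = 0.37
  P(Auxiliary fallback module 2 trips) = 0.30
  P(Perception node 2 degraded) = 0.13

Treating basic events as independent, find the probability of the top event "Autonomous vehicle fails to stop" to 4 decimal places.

0.8103

P(Perception stack lost) [AND] = 0.13 × 0.28 × 0.36 = 0.013104
P(Planning chain unavailable) [OR] = 1 − (1−0.013104) × (1−0.26) × (1−0.10) = 0.342727
P(Redundant channel fails) [AND] = 0.43 × 0.342727 = 0.147373
P(Fallback branch inoperative) [AND] = 0.17 × 0.13 × 0.25 × 0.31 = 0.001713
P(Brake command fails) [OR] = 1 − (1−0.37) × (1−0.30) = 0.559000
P(Actuation path lost) [OR] = 1 − (1−0.17) × (1−0.30) × (1−0.001713) × (1−0.559000) = 0.744218
P(Autonomous vehicle fails to stop) [OR] = 1 − (1−0.147373) × (1−0.744218) × (1−0.13) = 0.810265
Rounded to 4 decimal places: P(Autonomous vehicle fails to stop) ≈ 0.8103.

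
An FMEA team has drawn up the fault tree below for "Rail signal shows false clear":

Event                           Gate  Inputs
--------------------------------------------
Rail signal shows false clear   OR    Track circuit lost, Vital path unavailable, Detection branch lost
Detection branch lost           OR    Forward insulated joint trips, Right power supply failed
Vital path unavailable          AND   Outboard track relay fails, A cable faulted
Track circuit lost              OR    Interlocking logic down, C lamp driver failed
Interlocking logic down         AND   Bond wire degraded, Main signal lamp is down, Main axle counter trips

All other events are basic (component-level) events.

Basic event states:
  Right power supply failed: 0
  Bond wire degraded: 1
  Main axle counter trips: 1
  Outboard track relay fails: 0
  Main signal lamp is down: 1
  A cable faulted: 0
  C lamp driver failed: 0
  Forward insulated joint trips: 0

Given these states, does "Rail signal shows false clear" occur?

Interlocking logic down [AND]: Bond wire degraded=occurs, Main signal lamp is down=occurs, Main axle counter trips=occurs → all inputs occur → occurs.
Track circuit lost [OR]: Interlocking logic down=occurs, C lamp driver failed=not → at least one input occurs → occurs.
Vital path unavailable [AND]: Outboard track relay fails=not, A cable faulted=not → not all inputs occur → does not occur.
Detection branch lost [OR]: Forward insulated joint trips=not, Right power supply failed=not → no input occurs → does not occur.
Rail signal shows false clear [OR]: Track circuit lost=occurs, Vital path unavailable=not, Detection branch lost=not → at least one input occurs → occurs.

Yes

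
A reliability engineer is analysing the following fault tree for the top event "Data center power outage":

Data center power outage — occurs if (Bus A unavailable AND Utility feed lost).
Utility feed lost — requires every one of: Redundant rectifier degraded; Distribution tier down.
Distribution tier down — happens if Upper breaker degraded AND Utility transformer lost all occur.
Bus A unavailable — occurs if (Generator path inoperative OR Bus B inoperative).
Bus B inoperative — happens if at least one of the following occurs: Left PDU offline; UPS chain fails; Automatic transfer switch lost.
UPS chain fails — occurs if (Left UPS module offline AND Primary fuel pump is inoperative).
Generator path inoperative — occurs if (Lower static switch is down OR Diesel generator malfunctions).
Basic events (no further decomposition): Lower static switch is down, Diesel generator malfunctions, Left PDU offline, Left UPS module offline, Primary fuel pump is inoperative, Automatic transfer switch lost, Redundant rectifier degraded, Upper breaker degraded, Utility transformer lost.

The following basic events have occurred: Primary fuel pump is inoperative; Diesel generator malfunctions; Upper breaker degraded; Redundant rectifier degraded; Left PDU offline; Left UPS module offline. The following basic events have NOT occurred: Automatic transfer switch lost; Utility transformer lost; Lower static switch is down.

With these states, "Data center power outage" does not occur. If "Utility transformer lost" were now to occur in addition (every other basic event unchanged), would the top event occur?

Yes

Counterfactual: set "Utility transformer lost" to occurred.
Generator path inoperative [OR]: Lower static switch is down=not, Diesel generator malfunctions=occurs → at least one input occurs → occurs.
UPS chain fails [AND]: Left UPS module offline=occurs, Primary fuel pump is inoperative=occurs → all inputs occur → occurs.
Bus B inoperative [OR]: Left PDU offline=occurs, UPS chain fails=occurs, Automatic transfer switch lost=not → at least one input occurs → occurs.
Bus A unavailable [OR]: Generator path inoperative=occurs, Bus B inoperative=occurs → at least one input occurs → occurs.
Distribution tier down [AND]: Upper breaker degraded=occurs, Utility transformer lost=occurs → all inputs occur → occurs.
Utility feed lost [AND]: Redundant rectifier degraded=occurs, Distribution tier down=occurs → all inputs occur → occurs.
Data center power outage [AND]: Bus A unavailable=occurs, Utility feed lost=occurs → all inputs occur → occurs.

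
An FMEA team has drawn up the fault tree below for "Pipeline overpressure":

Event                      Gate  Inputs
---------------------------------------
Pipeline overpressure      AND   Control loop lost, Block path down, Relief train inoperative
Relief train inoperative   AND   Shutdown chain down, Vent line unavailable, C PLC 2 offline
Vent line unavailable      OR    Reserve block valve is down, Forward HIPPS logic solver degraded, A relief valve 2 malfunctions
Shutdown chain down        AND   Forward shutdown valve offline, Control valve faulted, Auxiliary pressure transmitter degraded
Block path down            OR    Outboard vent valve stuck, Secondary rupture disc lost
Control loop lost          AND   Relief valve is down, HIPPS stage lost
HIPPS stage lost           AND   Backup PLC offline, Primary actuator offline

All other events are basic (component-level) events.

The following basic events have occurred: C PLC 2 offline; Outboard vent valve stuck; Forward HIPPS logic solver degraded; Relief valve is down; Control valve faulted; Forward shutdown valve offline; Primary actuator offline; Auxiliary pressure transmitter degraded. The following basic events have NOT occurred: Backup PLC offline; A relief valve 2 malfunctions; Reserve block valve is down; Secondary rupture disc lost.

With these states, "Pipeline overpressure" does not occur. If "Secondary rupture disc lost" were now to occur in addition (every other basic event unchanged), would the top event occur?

Counterfactual: set "Secondary rupture disc lost" to occurred.
HIPPS stage lost [AND]: Backup PLC offline=not, Primary actuator offline=occurs → not all inputs occur → does not occur.
Control loop lost [AND]: Relief valve is down=occurs, HIPPS stage lost=not → not all inputs occur → does not occur.
Block path down [OR]: Outboard vent valve stuck=occurs, Secondary rupture disc lost=occurs → at least one input occurs → occurs.
Shutdown chain down [AND]: Forward shutdown valve offline=occurs, Control valve faulted=occurs, Auxiliary pressure transmitter degraded=occurs → all inputs occur → occurs.
Vent line unavailable [OR]: Reserve block valve is down=not, Forward HIPPS logic solver degraded=occurs, A relief valve 2 malfunctions=not → at least one input occurs → occurs.
Relief train inoperative [AND]: Shutdown chain down=occurs, Vent line unavailable=occurs, C PLC 2 offline=occurs → all inputs occur → occurs.
Pipeline overpressure [AND]: Control loop lost=not, Block path down=occurs, Relief train inoperative=occurs → not all inputs occur → does not occur.

No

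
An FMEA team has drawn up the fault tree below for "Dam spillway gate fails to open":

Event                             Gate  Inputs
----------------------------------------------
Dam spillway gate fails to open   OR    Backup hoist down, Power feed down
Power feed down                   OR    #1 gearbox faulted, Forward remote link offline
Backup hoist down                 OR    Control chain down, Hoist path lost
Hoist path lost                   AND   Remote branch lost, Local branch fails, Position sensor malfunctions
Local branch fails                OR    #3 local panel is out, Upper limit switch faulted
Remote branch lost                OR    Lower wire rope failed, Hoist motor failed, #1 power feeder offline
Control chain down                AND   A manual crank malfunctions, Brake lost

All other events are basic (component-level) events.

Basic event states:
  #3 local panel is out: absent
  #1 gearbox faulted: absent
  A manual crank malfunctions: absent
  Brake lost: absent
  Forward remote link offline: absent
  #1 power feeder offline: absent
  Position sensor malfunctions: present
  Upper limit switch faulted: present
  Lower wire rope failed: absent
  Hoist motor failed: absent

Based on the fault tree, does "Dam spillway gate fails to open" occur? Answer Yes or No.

Control chain down [AND]: A manual crank malfunctions=not, Brake lost=not → not all inputs occur → does not occur.
Remote branch lost [OR]: Lower wire rope failed=not, Hoist motor failed=not, #1 power feeder offline=not → no input occurs → does not occur.
Local branch fails [OR]: #3 local panel is out=not, Upper limit switch faulted=occurs → at least one input occurs → occurs.
Hoist path lost [AND]: Remote branch lost=not, Local branch fails=occurs, Position sensor malfunctions=occurs → not all inputs occur → does not occur.
Backup hoist down [OR]: Control chain down=not, Hoist path lost=not → no input occurs → does not occur.
Power feed down [OR]: #1 gearbox faulted=not, Forward remote link offline=not → no input occurs → does not occur.
Dam spillway gate fails to open [OR]: Backup hoist down=not, Power feed down=not → no input occurs → does not occur.

No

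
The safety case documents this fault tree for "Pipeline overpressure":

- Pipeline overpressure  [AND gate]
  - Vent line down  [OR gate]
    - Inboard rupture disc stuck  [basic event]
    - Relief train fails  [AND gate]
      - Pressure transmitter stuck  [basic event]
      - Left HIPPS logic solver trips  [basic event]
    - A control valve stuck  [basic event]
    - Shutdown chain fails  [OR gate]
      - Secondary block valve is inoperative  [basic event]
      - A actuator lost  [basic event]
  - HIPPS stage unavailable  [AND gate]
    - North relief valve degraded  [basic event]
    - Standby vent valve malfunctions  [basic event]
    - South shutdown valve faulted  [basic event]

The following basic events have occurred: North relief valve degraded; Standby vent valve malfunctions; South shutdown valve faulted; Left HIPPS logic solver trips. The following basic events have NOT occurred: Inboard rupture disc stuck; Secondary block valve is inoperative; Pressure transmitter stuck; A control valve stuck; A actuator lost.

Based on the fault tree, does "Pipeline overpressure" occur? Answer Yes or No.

Relief train fails [AND]: Pressure transmitter stuck=not, Left HIPPS logic solver trips=occurs → not all inputs occur → does not occur.
Shutdown chain fails [OR]: Secondary block valve is inoperative=not, A actuator lost=not → no input occurs → does not occur.
Vent line down [OR]: Inboard rupture disc stuck=not, Relief train fails=not, A control valve stuck=not, Shutdown chain fails=not → no input occurs → does not occur.
HIPPS stage unavailable [AND]: North relief valve degraded=occurs, Standby vent valve malfunctions=occurs, South shutdown valve faulted=occurs → all inputs occur → occurs.
Pipeline overpressure [AND]: Vent line down=not, HIPPS stage unavailable=occurs → not all inputs occur → does not occur.

No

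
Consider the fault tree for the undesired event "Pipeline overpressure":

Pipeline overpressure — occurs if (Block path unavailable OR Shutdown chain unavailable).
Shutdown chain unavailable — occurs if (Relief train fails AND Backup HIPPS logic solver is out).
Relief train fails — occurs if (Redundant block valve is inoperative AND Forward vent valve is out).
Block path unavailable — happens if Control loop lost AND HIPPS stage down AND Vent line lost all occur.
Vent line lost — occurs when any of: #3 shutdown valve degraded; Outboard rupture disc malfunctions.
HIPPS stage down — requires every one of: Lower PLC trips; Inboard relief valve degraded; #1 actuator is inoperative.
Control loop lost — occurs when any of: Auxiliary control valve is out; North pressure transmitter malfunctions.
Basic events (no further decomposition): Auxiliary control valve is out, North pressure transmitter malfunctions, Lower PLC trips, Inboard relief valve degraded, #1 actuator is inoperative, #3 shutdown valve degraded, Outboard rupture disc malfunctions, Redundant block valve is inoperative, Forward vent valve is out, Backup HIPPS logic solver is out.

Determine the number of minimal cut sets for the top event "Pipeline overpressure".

Control loop lost [OR]: union of children's cut sets → 2 cut set(s).
HIPPS stage down [AND]: one cut set from each child combined → 1 × 1 × 1 = 1 cut set(s).
Vent line lost [OR]: union of children's cut sets → 2 cut set(s).
Block path unavailable [AND]: one cut set from each child combined → 2 × 1 × 2 = 4 cut set(s).
Relief train fails [AND]: one cut set from each child combined → 1 × 1 = 1 cut set(s).
Shutdown chain unavailable [AND]: one cut set from each child combined → 1 × 1 = 1 cut set(s).
Pipeline overpressure [OR]: union of children's cut sets → 5 cut set(s).
Minimal cut sets: {#1 actuator is inoperative, #3 shutdown valve degraded, Auxiliary control valve is out, Inboard relief valve degraded, Lower PLC trips}; {#1 actuator is inoperative, Auxiliary control valve is out, Inboard relief valve degraded, Lower PLC trips, Outboard rupture disc malfunctions}; {#1 actuator is inoperative, #3 shutdown valve degraded, Inboard relief valve degraded, Lower PLC trips, North pressure transmitter malfunctions}; {#1 actuator is inoperative, Inboard relief valve degraded, Lower PLC trips, North pressure transmitter malfunctions, Outboard rupture disc malfunctions}; {Backup HIPPS logic solver is out, Forward vent valve is out, Redundant block valve is inoperative}.

5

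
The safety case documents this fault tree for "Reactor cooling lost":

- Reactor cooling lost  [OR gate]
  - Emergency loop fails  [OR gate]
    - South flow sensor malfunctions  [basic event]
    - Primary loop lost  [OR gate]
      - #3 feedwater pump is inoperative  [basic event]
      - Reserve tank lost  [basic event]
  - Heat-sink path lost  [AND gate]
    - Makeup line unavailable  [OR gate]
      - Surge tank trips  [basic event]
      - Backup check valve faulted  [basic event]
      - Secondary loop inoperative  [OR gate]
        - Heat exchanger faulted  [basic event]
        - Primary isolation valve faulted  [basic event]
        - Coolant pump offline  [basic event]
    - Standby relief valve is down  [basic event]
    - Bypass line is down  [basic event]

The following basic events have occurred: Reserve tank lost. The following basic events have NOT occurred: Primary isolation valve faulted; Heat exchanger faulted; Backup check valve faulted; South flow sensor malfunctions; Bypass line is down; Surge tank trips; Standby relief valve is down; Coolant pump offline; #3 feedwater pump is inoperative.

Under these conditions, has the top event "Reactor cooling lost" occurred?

Primary loop lost [OR]: #3 feedwater pump is inoperative=not, Reserve tank lost=occurs → at least one input occurs → occurs.
Emergency loop fails [OR]: South flow sensor malfunctions=not, Primary loop lost=occurs → at least one input occurs → occurs.
Secondary loop inoperative [OR]: Heat exchanger faulted=not, Primary isolation valve faulted=not, Coolant pump offline=not → no input occurs → does not occur.
Makeup line unavailable [OR]: Surge tank trips=not, Backup check valve faulted=not, Secondary loop inoperative=not → no input occurs → does not occur.
Heat-sink path lost [AND]: Makeup line unavailable=not, Standby relief valve is down=not, Bypass line is down=not → not all inputs occur → does not occur.
Reactor cooling lost [OR]: Emergency loop fails=occurs, Heat-sink path lost=not → at least one input occurs → occurs.

Yes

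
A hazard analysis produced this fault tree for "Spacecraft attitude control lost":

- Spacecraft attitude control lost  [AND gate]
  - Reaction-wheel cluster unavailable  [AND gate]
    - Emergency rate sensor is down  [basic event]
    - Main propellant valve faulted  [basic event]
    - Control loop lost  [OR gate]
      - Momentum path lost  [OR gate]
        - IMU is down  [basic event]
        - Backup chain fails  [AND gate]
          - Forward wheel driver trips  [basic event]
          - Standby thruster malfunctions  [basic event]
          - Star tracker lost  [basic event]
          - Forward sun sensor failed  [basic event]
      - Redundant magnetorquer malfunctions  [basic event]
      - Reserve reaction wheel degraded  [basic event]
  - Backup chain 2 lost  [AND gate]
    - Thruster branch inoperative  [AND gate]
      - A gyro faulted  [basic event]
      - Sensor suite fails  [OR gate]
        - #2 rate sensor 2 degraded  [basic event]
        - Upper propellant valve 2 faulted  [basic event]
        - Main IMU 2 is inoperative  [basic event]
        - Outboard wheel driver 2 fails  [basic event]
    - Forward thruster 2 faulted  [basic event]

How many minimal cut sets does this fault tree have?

Backup chain fails [AND]: one cut set from each child combined → 1 × 1 × 1 × 1 = 1 cut set(s).
Momentum path lost [OR]: union of children's cut sets → 2 cut set(s).
Control loop lost [OR]: union of children's cut sets → 4 cut set(s).
Reaction-wheel cluster unavailable [AND]: one cut set from each child combined → 1 × 1 × 4 = 4 cut set(s).
Sensor suite fails [OR]: union of children's cut sets → 4 cut set(s).
Thruster branch inoperative [AND]: one cut set from each child combined → 1 × 4 = 4 cut set(s).
Backup chain 2 lost [AND]: one cut set from each child combined → 4 × 1 = 4 cut set(s).
Spacecraft attitude control lost [AND]: one cut set from each child combined → 4 × 4 = 16 cut set(s).

16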